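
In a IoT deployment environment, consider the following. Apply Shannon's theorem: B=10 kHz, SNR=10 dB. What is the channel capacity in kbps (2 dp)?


Given: B = 10 kHz, SNR = 10 dB
SNR linear = 10^(10/10) = 10
1 + SNR = 11
log2(11) = 3.4594316186
C = 10 * 1000 * 3.4594316186 = 34594.3162 bps
C = 34.594316 kbps -> 34.59 kbps (2 dp)

34.59


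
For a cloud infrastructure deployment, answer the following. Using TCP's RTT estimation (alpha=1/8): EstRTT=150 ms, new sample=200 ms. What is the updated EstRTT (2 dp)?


Given: EstRTT = 150 ms, SampleRTT = 200 ms, alpha = 1/8
New EstRTT = (1 - alpha) * EstRTT + alpha * SampleRTT
(7/8) * 150 = 131.25
(1/8) * 200 = 25
New EstRTT = 131.25 + 25 = 156.25 ms -> 156.25 ms (2 dp)

156.25


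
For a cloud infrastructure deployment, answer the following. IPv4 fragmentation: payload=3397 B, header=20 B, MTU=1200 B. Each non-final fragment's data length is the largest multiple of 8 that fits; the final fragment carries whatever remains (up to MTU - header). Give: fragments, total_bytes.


Max data per non-final fragment = floor((MTU - header)/8)*8 = floor((1200 - 20)/8)*8 = floor(1180/8)*8 = 1176 B
Final fragment needs no 8-byte alignment: it can carry up to MTU - header = 1180 B
Non-final fragments needed = ceil((payload - 1180) / 1176) = ceil(2217/1176) = ceil(1.8852) = 2
Number of fragments = 2 + 1 = 3
Fragment sizes (data): 2 * 1176 B + 1045 B (last, 1045 <= 1180 OK)
Total bytes sent = payload + n_frags * header = 3397 + 3*20 = 3397 + 60 = 3457 B

3, 3457


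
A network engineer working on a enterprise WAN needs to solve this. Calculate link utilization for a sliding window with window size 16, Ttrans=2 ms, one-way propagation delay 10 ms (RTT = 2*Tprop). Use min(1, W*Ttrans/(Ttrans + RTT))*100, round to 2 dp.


Given: W = 16, Ttrans = 2 ms, RTT = 20 ms (= 2 * Tprop, Tprop = 10 ms)
Cycle time = Ttrans + RTT = 2 + 20 = 22 ms (first packet sent until its ACK returns)
W * Ttrans = 16 * 2 = 32 ms of sending per cycle
W * Ttrans / (Ttrans + RTT) = 32 / 22 = 1.454545
U = min(1, 1.454545) = 1.000000
U% = 100.00%

100.00


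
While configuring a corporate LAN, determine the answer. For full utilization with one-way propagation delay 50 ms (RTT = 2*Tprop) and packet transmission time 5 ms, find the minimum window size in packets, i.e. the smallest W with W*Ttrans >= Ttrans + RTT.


Given: Ttrans = 5 ms, RTT = 100 ms (= 2 * Tprop, Tprop = 50 ms)
Time until first ACK returns = Ttrans + RTT = 5 + 100 = 105 ms
Need W * Ttrans >= Ttrans + RTT  ->  W >= (Ttrans + RTT) / Ttrans
(Ttrans + RTT) / Ttrans = 105 / 5 = 21
W_min = ceil(21) = 21

21


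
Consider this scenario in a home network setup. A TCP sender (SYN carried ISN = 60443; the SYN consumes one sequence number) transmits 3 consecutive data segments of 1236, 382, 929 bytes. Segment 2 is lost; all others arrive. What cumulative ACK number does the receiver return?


SYN uses sequence number 60443; first data byte = ISN + 1 = 60444.
Segment 1: SEQ = 60444, len = 1236 B, covers [60444, 61679]
Segment 2: SEQ = 61680, len = 382 B, covers [61680, 62061] [LOST]
Segment 3: SEQ = 62062, len = 929 B, covers [62062, 62990]
In-order data received: bytes [60444, 61679] (segments 1..1).
Segment 2 missing -> gap begins at byte 61680; later segments buffered out of order.
Cumulative ACK = next expected in-order byte = 60444 + 1236 = 61680

61680


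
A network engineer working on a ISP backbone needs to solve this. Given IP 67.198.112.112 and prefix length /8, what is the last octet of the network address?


Given: IP = 67.198.112.112, prefix = /8
Subnet mask = 255.0.0.0
Last octet of IP: 112
Last octet of mask: 0
Network last octet = 112 AND 0 = 0

0


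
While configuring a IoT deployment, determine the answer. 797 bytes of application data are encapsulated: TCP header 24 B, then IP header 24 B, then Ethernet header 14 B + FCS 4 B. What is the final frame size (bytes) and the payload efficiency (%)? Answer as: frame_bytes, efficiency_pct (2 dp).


TCP segment = 797 + 24 = 821 B
IP packet = 821 + 24 = 845 B
Ethernet frame = 845 + 14 + 4 = 863 B
Efficiency = app / frame = 797 / 863 = 0.923523 = 92.3523% -> 92.35% (2 dp)

863, 92.35


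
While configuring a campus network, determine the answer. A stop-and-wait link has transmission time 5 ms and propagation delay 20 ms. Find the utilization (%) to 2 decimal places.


Given: Ttrans = 5 ms, Tprop = 20 ms
RTT = 2 * Tprop = 2 * 20 = 40 ms
U = Ttrans / (Ttrans + RTT)
U = 5 / (5 + 40)
U = 5 / 45 = 0.111111
U% = 11.11%

11.11


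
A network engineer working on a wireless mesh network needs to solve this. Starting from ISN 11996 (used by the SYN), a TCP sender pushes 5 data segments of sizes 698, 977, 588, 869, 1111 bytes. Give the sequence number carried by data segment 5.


The SYN occupies sequence number ISN = 11996, so the first data byte is ISN + 1 = 11997.
SEQ of data segment i = (ISN + 1) + sum of payload sizes of segments 1..i-1.
Segment 1: SEQ = 11997, payload = 698 bytes
Segment 2: SEQ = 12695, payload = 977 bytes
Segment 3: SEQ = 13672, payload = 588 bytes
Segment 4: SEQ = 14260, payload = 869 bytes
Segment 5: SEQ = 15129, payload = 1111 bytes
SEQ of segment 5 = 11997 + 698 + 977 + 588 + 869 = 15129

15129


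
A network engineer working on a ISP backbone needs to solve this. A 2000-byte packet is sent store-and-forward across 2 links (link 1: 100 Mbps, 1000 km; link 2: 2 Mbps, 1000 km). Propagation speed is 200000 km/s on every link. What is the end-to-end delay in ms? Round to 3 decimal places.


Packet = 2000 bytes = 16000 bits. Store-and-forward: sum (t_trans + t_prop) per link.
Link 1: t_trans = 16000/(100*10^6) s = 0.1600 ms; t_prop = 1000/200000 s = 5.0000 ms; subtotal = 5.1600 ms
Link 2: t_trans = 16000/(2*10^6) s = 8.0000 ms; t_prop = 1000/200000 s = 5.0000 ms; subtotal = 13.0000 ms
End-to-end = 5.1600 + 13.0000 = 18.1600 ms -> 18.160 ms (3 dp)

18.160


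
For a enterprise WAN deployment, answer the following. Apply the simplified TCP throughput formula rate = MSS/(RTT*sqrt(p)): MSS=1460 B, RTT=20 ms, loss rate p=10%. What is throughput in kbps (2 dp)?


Given: MSS = 1460 bytes, RTT = 20 ms, loss = 10%
RTT in seconds = 20 / 1000 = 0.02
Loss rate = 10% = 0.1
sqrt(loss) = sqrt(0.1) = 0.316227766017
Throughput (bytes/s) = 1460 / (0.02 * 0.316227766017) = 230846.2692
Throughput (kbps) = 230846.2692 * 8 / 1000 = 1846.770154 -> 1846.77 kbps (2 dp)

1846.77


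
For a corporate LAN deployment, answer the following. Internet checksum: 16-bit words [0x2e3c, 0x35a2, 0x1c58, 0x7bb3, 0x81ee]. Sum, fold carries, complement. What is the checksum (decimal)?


Given words: [0x2e3c, 0x35a2, 0x1c58, 0x7bb3, 0x81ee]
Step 1: Sum all words
Raw sum = 11836 + 13730 + 7256 + 31667 + 33262 = 97751
Step 2: Fold carry: (32215 + 1) = 32216
One's complement = ~32216 & 0xFFFF = 33319

33319


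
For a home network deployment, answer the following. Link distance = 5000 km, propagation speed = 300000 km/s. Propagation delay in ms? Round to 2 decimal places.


Given: distance = 5000 km, speed = 300000 km/s
Delay = distance / speed = 5000 / 300000 seconds
Delay in ms = 5000 * 1000 / 300000
Delay = 16.6667 ms
Rounded to 2 dp = 16.67 ms

16.67


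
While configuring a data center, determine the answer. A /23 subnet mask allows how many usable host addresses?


Given: subnet mask /23
Host bits = 32 - 23 = 9
Total addresses = 2^9 = 512
Usable hosts = 512 - 2 (network + broadcast) = 510

510


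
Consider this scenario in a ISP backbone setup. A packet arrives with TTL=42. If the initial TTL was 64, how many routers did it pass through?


Given: initial TTL = 64, received TTL = 42
Hops = initial TTL - received TTL
Hops = 64 - 42 = 22

22


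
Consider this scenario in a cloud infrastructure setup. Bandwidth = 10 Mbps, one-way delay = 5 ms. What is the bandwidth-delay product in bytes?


Given: bandwidth = 10 Mbps, delay = 5 ms
BDP in bits = 10 * 10^6 * 5 / 1000
BDP in bits = 50000
BDP in bytes = 50000 / 8 = 6250

6250


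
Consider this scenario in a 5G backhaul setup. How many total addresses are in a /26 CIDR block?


Given: CIDR prefix /26
Host bits = 32 - 26 = 6
Total addresses = 2^6 = 64

64


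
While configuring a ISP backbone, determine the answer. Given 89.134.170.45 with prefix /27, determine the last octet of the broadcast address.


Given: IP = 89.134.170.45, prefix = /27
Host bits = 32 - 27 = 5
Network last octet = 45 AND mask = 32
Host part size = 2^5 - 1 = 31
Broadcast last octet = 32 OR 31 = 63

63


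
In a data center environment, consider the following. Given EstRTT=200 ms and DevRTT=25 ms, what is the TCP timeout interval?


Given: EstRTT = 200 ms, DevRTT = 25 ms
Timeout = EstRTT + 4 * DevRTT
4 * DevRTT = 4 * 25 = 100
Timeout = 200 + 100 = 300 ms

300


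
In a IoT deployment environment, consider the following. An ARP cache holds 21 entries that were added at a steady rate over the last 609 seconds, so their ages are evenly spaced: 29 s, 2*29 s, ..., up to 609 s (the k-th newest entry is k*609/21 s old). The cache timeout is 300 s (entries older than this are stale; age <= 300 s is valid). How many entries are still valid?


Ages are k * 609/21 s for k = 1..21 (spacing = 29.0000 s).
Entry k is valid iff k * 609/21 <= 300 iff k <= 21 * 300 / 609 = 10.3448
n_valid = floor(10.3448) = 10
(n_stale = 21 - 10 = 11)

10


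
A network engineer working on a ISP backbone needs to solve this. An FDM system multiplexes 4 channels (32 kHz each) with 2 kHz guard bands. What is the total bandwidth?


Given: 4 channels, 32 kHz each, guard = 2 kHz
Channel bandwidth = 4 * 32 = 128 kHz
Guard bands = 3 gaps * 2 kHz = 6 kHz
Total = 128 + 6 = 134 kHz

134


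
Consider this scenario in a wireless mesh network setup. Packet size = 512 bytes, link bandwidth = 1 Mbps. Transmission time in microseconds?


Given: packet = 512 bytes, bandwidth = 1 Mbps
Packet in bits = 512 * 8 = 4096 bits
Bandwidth = 1 * 10^6 = 1000000 bps
Time = 4096 / 1000000 seconds
Time in us = 4096 * 10^6 / 1000000 = 4096

4096


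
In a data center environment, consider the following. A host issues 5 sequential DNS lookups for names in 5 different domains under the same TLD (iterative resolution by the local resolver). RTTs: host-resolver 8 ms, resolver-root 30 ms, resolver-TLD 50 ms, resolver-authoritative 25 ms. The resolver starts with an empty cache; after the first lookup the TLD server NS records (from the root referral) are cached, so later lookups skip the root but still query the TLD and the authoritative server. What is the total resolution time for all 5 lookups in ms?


Lookup 1 (cold cache): local + root + TLD + auth = 8 + 30 + 50 + 25 = 113 ms
Lookups 2..5 (TLD NS cached -> skip root; new domain -> still ask TLD and auth): local + TLD + auth = 8 + 50 + 25 = 83 ms each
Remaining 4 lookups: 4 * 83 = 332 ms
Total = 113 + 332 = 445 ms

445


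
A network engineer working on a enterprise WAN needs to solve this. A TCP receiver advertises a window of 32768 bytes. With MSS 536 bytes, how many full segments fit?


Given: RWND = 32768 bytes, MSS = 536 bytes
Full segments = floor(RWND / MSS)
Full segments = floor(32768 / 536)
Full segments = floor(61.1343) = 61

61


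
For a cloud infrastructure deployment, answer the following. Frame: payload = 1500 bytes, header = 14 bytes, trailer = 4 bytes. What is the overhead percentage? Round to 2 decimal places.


Given: payload = 1500 B, header = 14 B, trailer = 4 B
Overhead bytes = header + trailer = 14 + 4 = 18
Total frame = payload + overhead = 1500 + 18 = 1518
Overhead % = 18 / 1518 * 100 = 1.1858% -> 1.19% (2 dp)

1.19


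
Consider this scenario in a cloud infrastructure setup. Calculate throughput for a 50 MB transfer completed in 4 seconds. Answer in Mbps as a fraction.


Given: file = 50 MB, time = 4 s
File in Mb = 50 * 8 = 400 Mb
Throughput = 400 / 4 Mbps
Throughput = 100 Mbps

100


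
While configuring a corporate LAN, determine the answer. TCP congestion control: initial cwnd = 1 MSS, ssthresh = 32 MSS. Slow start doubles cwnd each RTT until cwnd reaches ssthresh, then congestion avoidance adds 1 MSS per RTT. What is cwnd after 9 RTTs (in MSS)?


RTT 0: cwnd = 1 MSS (initial)
RTT 1: cwnd = 2 MSS (slow start, doubled)
RTT 2: cwnd = 4 MSS (slow start, doubled)
RTT 3: cwnd = 8 MSS (slow start, doubled)
RTT 4: cwnd = 16 MSS (slow start, doubled)
RTT 5: cwnd = 32 MSS (slow start, doubled)
RTT 6: cwnd = 33 MSS (congestion avoidance, +1)
RTT 7: cwnd = 34 MSS (congestion avoidance, +1)
RTT 8: cwnd = 35 MSS (congestion avoidance, +1)
RTT 9: cwnd = 36 MSS (congestion avoidance, +1)

36


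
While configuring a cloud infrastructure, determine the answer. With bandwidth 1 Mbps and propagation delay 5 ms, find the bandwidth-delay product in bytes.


Given: bandwidth = 1 Mbps, delay = 5 ms
BDP in bits = 1 * 10^6 * 5 / 1000
BDP in bits = 5000
BDP in bytes = 5000 / 8 = 625

625


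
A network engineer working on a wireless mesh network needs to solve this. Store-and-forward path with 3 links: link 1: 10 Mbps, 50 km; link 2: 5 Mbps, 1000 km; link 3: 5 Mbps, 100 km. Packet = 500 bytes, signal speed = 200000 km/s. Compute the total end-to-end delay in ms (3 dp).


Packet = 500 bytes = 4000 bits. Store-and-forward: sum (t_trans + t_prop) per link.
Link 1: t_trans = 4000/(10*10^6) s = 0.4000 ms; t_prop = 50/200000 s = 0.2500 ms; subtotal = 0.6500 ms
Link 2: t_trans = 4000/(5*10^6) s = 0.8000 ms; t_prop = 1000/200000 s = 5.0000 ms; subtotal = 5.8000 ms
Link 3: t_trans = 4000/(5*10^6) s = 0.8000 ms; t_prop = 100/200000 s = 0.5000 ms; subtotal = 1.3000 ms
End-to-end = 0.6500 + 5.8000 + 1.3000 = 7.7500 ms -> 7.750 ms (3 dp)

7.750


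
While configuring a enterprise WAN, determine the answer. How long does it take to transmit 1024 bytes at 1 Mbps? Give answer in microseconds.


Given: packet = 1024 bytes, bandwidth = 1 Mbps
Packet in bits = 1024 * 8 = 8192 bits
Bandwidth = 1 * 10^6 = 1000000 bps
Time = 8192 / 1000000 seconds
Time in us = 8192 * 10^6 / 1000000 = 8192

8192


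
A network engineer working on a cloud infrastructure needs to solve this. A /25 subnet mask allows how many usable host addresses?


Given: subnet mask /25
Host bits = 32 - 25 = 7
Total addresses = 2^7 = 128
Usable hosts = 128 - 2 (network + broadcast) = 126

126


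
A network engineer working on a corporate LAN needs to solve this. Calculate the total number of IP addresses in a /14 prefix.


Given: CIDR prefix /14
Host bits = 32 - 14 = 18
Total addresses = 2^18 = 262144

262144


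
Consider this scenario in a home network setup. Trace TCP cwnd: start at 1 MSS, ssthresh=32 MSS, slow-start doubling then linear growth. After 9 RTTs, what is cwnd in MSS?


RTT 0: cwnd = 1 MSS (initial)
RTT 1: cwnd = 2 MSS (slow start, doubled)
RTT 2: cwnd = 4 MSS (slow start, doubled)
RTT 3: cwnd = 8 MSS (slow start, doubled)
RTT 4: cwnd = 16 MSS (slow start, doubled)
RTT 5: cwnd = 32 MSS (slow start, doubled)
RTT 6: cwnd = 33 MSS (congestion avoidance, +1)
RTT 7: cwnd = 34 MSS (congestion avoidance, +1)
RTT 8: cwnd = 35 MSS (congestion avoidance, +1)
RTT 9: cwnd = 36 MSS (congestion avoidance, +1)

36


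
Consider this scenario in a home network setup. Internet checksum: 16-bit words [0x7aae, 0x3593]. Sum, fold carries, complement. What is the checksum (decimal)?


Given words: [0x7aae, 0x3593]
Step 1: Sum all words
Raw sum = 31406 + 13715 = 45121
One's complement = ~45121 & 0xFFFF = 20414

20414


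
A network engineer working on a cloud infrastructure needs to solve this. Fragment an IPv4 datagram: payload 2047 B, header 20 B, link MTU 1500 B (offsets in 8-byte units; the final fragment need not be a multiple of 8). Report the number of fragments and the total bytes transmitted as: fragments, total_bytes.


Max data per non-final fragment = floor((MTU - header)/8)*8 = floor((1500 - 20)/8)*8 = floor(1480/8)*8 = 1480 B
Final fragment needs no 8-byte alignment: it can carry up to MTU - header = 1480 B
Non-final fragments needed = ceil((payload - 1480) / 1480) = ceil(567/1480) = ceil(0.3831) = 1
Number of fragments = 1 + 1 = 2
Fragment sizes (data): 1 * 1480 B + 567 B (last, 567 <= 1480 OK)
Total bytes sent = payload + n_frags * header = 2047 + 2*20 = 2047 + 40 = 2087 B

2, 2087


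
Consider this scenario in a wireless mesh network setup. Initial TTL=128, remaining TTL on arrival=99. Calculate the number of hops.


Given: initial TTL = 128, received TTL = 99
Hops = initial TTL - received TTL
Hops = 128 - 99 = 29

29


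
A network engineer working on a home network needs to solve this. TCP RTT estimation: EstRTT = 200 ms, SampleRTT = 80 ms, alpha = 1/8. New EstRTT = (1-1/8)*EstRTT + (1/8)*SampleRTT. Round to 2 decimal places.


Given: EstRTT = 200 ms, SampleRTT = 80 ms, alpha = 1/8
New EstRTT = (1 - alpha) * EstRTT + alpha * SampleRTT
(7/8) * 200 = 175
(1/8) * 80 = 10
New EstRTT = 175 + 10 = 185 ms -> 185.00 ms (2 dp)

185.00


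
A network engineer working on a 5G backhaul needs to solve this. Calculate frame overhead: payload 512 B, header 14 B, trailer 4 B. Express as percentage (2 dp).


Given: payload = 512 B, header = 14 B, trailer = 4 B
Overhead bytes = header + trailer = 14 + 4 = 18
Total frame = payload + overhead = 512 + 18 = 530
Overhead % = 18 / 530 * 100 = 3.3962% -> 3.40% (2 dp)

3.40


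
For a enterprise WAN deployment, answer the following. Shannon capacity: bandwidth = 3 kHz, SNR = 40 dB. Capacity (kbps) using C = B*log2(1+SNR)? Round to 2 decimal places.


Given: B = 3 kHz, SNR = 40 dB
SNR linear = 10^(40/10) = 10000
1 + SNR = 10001
log2(10001) = 13.2878566418
C = 3 * 1000 * 13.2878566418 = 39863.5699 bps
C = 39.863570 kbps -> 39.86 kbps (2 dp)

39.86


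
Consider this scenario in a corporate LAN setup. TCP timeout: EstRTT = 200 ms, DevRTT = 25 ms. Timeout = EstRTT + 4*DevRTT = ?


Given: EstRTT = 200 ms, DevRTT = 25 ms
Timeout = EstRTT + 4 * DevRTT
4 * DevRTT = 4 * 25 = 100
Timeout = 200 + 100 = 300 ms

300


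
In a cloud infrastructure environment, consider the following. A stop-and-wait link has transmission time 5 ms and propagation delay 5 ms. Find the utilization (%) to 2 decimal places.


Given: Ttrans = 5 ms, Tprop = 5 ms
RTT = 2 * Tprop = 2 * 5 = 10 ms
U = Ttrans / (Ttrans + RTT)
U = 5 / (5 + 10)
U = 5 / 15 = 0.333333
U% = 33.33%

33.33


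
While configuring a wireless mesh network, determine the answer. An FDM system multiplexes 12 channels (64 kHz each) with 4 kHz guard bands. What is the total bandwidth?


Given: 12 channels, 64 kHz each, guard = 4 kHz
Channel bandwidth = 12 * 64 = 768 kHz
Guard bands = 11 gaps * 4 kHz = 44 kHz
Total = 768 + 44 = 812 kHz

812


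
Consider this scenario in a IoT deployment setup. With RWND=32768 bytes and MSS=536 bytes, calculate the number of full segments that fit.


Given: RWND = 32768 bytes, MSS = 536 bytes
Full segments = floor(RWND / MSS)
Full segments = floor(32768 / 536)
Full segments = floor(61.1343) = 61

61


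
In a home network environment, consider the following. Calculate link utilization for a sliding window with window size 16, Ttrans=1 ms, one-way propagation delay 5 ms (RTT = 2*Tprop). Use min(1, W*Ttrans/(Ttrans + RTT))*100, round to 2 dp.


Given: W = 16, Ttrans = 1 ms, RTT = 10 ms (= 2 * Tprop, Tprop = 5 ms)
Cycle time = Ttrans + RTT = 1 + 10 = 11 ms (first packet sent until its ACK returns)
W * Ttrans = 16 * 1 = 16 ms of sending per cycle
W * Ttrans / (Ttrans + RTT) = 16 / 11 = 1.454545
U = min(1, 1.454545) = 1.000000
U% = 100.00%

100.00


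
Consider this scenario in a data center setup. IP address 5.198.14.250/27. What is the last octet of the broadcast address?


Given: IP = 5.198.14.250, prefix = /27
Host bits = 32 - 27 = 5
Network last octet = 250 AND mask = 224
Host part size = 2^5 - 1 = 31
Broadcast last octet = 224 OR 31 = 255

255


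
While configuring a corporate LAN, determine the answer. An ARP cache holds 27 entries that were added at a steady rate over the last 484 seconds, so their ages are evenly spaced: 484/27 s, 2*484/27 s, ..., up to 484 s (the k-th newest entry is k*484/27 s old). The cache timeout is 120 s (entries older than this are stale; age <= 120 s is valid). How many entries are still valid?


Ages are k * 484/27 s for k = 1..27 (spacing = 17.9259 s).
Entry k is valid iff k * 484/27 <= 120 iff k <= 27 * 120 / 484 = 6.6942
n_valid = floor(6.6942) = 6
(n_stale = 27 - 6 = 21)

6


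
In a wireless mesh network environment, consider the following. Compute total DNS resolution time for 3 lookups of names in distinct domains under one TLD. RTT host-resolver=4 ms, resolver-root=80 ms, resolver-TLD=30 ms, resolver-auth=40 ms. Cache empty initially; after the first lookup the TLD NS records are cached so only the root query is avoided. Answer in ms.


Lookup 1 (cold cache): local + root + TLD + auth = 4 + 80 + 30 + 40 = 154 ms
Lookups 2..3 (TLD NS cached -> skip root; new domain -> still ask TLD and auth): local + TLD + auth = 4 + 30 + 40 = 74 ms each
Remaining 2 lookups: 2 * 74 = 148 ms
Total = 154 + 148 = 302 ms

302


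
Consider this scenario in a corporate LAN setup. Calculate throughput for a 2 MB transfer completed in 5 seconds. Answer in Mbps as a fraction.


Given: file = 2 MB, time = 5 s
File in Mb = 2 * 8 = 16 Mb
Throughput = 16 / 5 Mbps
Throughput = 16/5 Mbps

16/5


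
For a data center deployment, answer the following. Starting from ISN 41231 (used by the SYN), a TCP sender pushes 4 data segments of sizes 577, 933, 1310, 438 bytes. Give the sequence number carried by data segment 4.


The SYN occupies sequence number ISN = 41231, so the first data byte is ISN + 1 = 41232.
SEQ of data segment i = (ISN + 1) + sum of payload sizes of segments 1..i-1.
Segment 1: SEQ = 41232, payload = 577 bytes
Segment 2: SEQ = 41809, payload = 933 bytes
Segment 3: SEQ = 42742, payload = 1310 bytes
Segment 4: SEQ = 44052, payload = 438 bytes
SEQ of segment 4 = 41232 + 577 + 933 + 1310 = 44052

44052


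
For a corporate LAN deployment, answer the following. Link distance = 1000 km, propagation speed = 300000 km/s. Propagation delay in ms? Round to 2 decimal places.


Given: distance = 1000 km, speed = 300000 km/s
Delay = distance / speed = 1000 / 300000 seconds
Delay in ms = 1000 * 1000 / 300000
Delay = 3.3333 ms
Rounded to 2 dp = 3.33 ms

3.33


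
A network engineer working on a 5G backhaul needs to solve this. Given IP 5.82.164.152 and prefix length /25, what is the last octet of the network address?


Given: IP = 5.82.164.152, prefix = /25
Subnet mask = 255.255.255.128
Last octet of IP: 152
Last octet of mask: 128
Network last octet = 152 AND 128 = 128

128


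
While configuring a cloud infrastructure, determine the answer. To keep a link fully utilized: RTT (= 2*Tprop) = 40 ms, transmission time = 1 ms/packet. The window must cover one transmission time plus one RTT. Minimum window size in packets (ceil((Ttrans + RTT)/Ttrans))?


Given: Ttrans = 1 ms, RTT = 40 ms (= 2 * Tprop, Tprop = 20 ms)
Time until first ACK returns = Ttrans + RTT = 1 + 40 = 41 ms
Need W * Ttrans >= Ttrans + RTT  ->  W >= (Ttrans + RTT) / Ttrans
(Ttrans + RTT) / Ttrans = 41 / 1 = 41
W_min = ceil(41) = 41

41


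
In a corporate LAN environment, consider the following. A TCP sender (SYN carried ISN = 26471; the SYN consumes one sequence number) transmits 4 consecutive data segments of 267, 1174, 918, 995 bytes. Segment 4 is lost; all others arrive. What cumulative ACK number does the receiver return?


SYN uses sequence number 26471; first data byte = ISN + 1 = 26472.
Segment 1: SEQ = 26472, len = 267 B, covers [26472, 26738]
Segment 2: SEQ = 26739, len = 1174 B, covers [26739, 27912]
Segment 3: SEQ = 27913, len = 918 B, covers [27913, 28830]
Segment 4: SEQ = 28831, len = 995 B, covers [28831, 29825] [LOST]
In-order data received: bytes [26472, 28830] (segments 1..3).
Segment 4 missing -> gap begins at byte 28831.
Cumulative ACK = next expected in-order byte = 26472 + 267 + 1174 + 918 = 28831

28831


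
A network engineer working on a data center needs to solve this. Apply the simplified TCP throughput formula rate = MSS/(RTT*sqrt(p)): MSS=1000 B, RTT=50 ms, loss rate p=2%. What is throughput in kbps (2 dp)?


Given: MSS = 1000 bytes, RTT = 50 ms, loss = 2%
RTT in seconds = 50 / 1000 = 0.05
Loss rate = 2% = 0.02
sqrt(loss) = sqrt(0.02) = 0.141421356237
Throughput (bytes/s) = 1000 / (0.05 * 0.141421356237) = 141421.3562
Throughput (kbps) = 141421.3562 * 8 / 1000 = 1131.370850 -> 1131.37 kbps (2 dp)

1131.37


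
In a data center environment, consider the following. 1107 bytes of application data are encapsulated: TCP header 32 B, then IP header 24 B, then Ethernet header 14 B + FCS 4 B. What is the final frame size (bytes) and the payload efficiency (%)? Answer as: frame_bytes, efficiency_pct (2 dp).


TCP segment = 1107 + 32 = 1139 B
IP packet = 1139 + 24 = 1163 B
Ethernet frame = 1163 + 14 + 4 = 1181 B
Efficiency = app / frame = 1107 / 1181 = 0.937341 = 93.7341% -> 93.73% (2 dp)

1181, 93.73


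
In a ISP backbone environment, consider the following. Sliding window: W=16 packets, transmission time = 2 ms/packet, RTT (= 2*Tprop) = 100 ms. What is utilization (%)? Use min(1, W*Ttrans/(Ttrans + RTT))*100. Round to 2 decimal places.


Given: W = 16, Ttrans = 2 ms, RTT = 100 ms (= 2 * Tprop, Tprop = 50 ms)
Cycle time = Ttrans + RTT = 2 + 100 = 102 ms (first packet sent until its ACK returns)
W * Ttrans = 16 * 2 = 32 ms of sending per cycle
W * Ttrans / (Ttrans + RTT) = 32 / 102 = 0.313725
U = min(1, 0.313725) = 0.313725
U% = 31.37%

31.37


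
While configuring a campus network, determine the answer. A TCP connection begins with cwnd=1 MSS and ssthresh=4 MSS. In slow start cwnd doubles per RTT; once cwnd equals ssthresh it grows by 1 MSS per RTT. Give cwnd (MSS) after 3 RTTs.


RTT 0: cwnd = 1 MSS (initial)
RTT 1: cwnd = 2 MSS (slow start, doubled)
RTT 2: cwnd = 4 MSS (slow start, doubled)
RTT 3: cwnd = 5 MSS (congestion avoidance, +1)

5


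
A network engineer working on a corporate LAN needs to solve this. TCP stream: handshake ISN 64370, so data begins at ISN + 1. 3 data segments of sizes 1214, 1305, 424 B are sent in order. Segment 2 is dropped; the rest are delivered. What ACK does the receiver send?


SYN uses sequence number 64370; first data byte = ISN + 1 = 64371.
Segment 1: SEQ = 64371, len = 1214 B, covers [64371, 65584]
Segment 2: SEQ = 65585, len = 1305 B, covers [65585, 66889] [LOST]
Segment 3: SEQ = 66890, len = 424 B, covers [66890, 67313]
In-order data received: bytes [64371, 65584] (segments 1..1).
Segment 2 missing -> gap begins at byte 65585; later segments buffered out of order.
Cumulative ACK = next expected in-order byte = 64371 + 1214 = 65585

65585


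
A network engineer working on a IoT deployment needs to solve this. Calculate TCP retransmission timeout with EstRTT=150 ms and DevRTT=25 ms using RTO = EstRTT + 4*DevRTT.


Given: EstRTT = 150 ms, DevRTT = 25 ms
Timeout = EstRTT + 4 * DevRTT
4 * DevRTT = 4 * 25 = 100
Timeout = 150 + 100 = 250 ms

250


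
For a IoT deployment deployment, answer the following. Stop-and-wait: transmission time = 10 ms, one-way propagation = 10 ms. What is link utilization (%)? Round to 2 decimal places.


Given: Ttrans = 10 ms, Tprop = 10 ms
RTT = 2 * Tprop = 2 * 10 = 20 ms
U = Ttrans / (Ttrans + RTT)
U = 10 / (10 + 20)
U = 10 / 30 = 0.333333
U% = 33.33%

33.33


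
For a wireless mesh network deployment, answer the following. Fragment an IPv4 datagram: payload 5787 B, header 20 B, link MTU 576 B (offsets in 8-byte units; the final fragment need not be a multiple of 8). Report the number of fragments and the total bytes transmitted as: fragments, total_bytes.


Max data per non-final fragment = floor((MTU - header)/8)*8 = floor((576 - 20)/8)*8 = floor(556/8)*8 = 552 B
Final fragment needs no 8-byte alignment: it can carry up to MTU - header = 556 B
Non-final fragments needed = ceil((payload - 556) / 552) = ceil(5231/552) = ceil(9.4764) = 10
Number of fragments = 10 + 1 = 11
Fragment sizes (data): 10 * 552 B + 267 B (last, 267 <= 556 OK)
Total bytes sent = payload + n_frags * header = 5787 + 11*20 = 5787 + 220 = 6007 B

11, 6007


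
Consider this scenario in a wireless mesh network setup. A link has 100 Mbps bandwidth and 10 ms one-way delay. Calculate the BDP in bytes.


Given: bandwidth = 100 Mbps, delay = 10 ms
BDP in bits = 100 * 10^6 * 10 / 1000
BDP in bits = 1000000
BDP in bytes = 1000000 / 8 = 125000

125000


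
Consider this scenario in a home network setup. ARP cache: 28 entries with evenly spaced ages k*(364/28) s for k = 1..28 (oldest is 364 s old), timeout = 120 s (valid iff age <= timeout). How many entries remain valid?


Ages are k * 364/28 s for k = 1..28 (spacing = 13.0000 s).
Entry k is valid iff k * 364/28 <= 120 iff k <= 28 * 120 / 364 = 9.2308
n_valid = floor(9.2308) = 9
(n_stale = 28 - 9 = 19)

9


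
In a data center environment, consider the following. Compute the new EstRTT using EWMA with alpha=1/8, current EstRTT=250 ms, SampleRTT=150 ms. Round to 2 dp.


Given: EstRTT = 250 ms, SampleRTT = 150 ms, alpha = 1/8
New EstRTT = (1 - alpha) * EstRTT + alpha * SampleRTT
(7/8) * 250 = 218.75
(1/8) * 150 = 18.75
New EstRTT = 218.75 + 18.75 = 237.5 ms -> 237.50 ms (2 dp)

237.50


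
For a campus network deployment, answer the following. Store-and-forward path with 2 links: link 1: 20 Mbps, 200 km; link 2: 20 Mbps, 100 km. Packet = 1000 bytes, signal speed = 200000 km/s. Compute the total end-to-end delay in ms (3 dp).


Packet = 1000 bytes = 8000 bits. Store-and-forward: sum (t_trans + t_prop) per link.
Link 1: t_trans = 8000/(20*10^6) s = 0.4000 ms; t_prop = 200/200000 s = 1.0000 ms; subtotal = 1.4000 ms
Link 2: t_trans = 8000/(20*10^6) s = 0.4000 ms; t_prop = 100/200000 s = 0.5000 ms; subtotal = 0.9000 ms
End-to-end = 1.4000 + 0.9000 = 2.3000 ms -> 2.300 ms (3 dp)

2.300


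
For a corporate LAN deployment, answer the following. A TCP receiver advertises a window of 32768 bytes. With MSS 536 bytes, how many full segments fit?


Given: RWND = 32768 bytes, MSS = 536 bytes
Full segments = floor(RWND / MSS)
Full segments = floor(32768 / 536)
Full segments = floor(61.1343) = 61

61


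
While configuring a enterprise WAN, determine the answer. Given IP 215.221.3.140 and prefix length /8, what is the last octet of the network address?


Given: IP = 215.221.3.140, prefix = /8
Subnet mask = 255.0.0.0
Last octet of IP: 140
Last octet of mask: 0
Network last octet = 140 AND 0 = 0

0


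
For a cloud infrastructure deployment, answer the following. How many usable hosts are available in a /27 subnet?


Given: subnet mask /27
Host bits = 32 - 27 = 5
Total addresses = 2^5 = 32
Usable hosts = 32 - 2 (network + broadcast) = 30

30


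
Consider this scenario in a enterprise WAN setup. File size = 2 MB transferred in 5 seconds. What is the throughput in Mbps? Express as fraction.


Given: file = 2 MB, time = 5 s
File in Mb = 2 * 8 = 16 Mb
Throughput = 16 / 5 Mbps
Throughput = 16/5 Mbps

16/5


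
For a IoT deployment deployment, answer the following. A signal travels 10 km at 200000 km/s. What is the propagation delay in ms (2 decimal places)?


Given: distance = 10 km, speed = 200000 km/s
Delay = distance / speed = 10 / 200000 seconds
Delay in ms = 10 * 1000 / 200000
Delay = 0.0500 ms
Rounded to 2 dp = 0.05 ms

0.05


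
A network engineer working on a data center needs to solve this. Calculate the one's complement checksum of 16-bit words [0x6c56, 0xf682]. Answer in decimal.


Given words: [0x6c56, 0xf682]
Step 1: Sum all words
Raw sum = 27734 + 63106 = 90840
Step 2: Fold carry: (25304 + 1) = 25305
One's complement = ~25305 & 0xFFFF = 40230

40230


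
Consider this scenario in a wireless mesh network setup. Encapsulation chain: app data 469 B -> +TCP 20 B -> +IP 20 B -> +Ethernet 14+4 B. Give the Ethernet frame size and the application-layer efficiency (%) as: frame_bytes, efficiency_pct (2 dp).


TCP segment = 469 + 20 = 489 B
IP packet = 489 + 20 = 509 B
Ethernet frame = 509 + 14 + 4 = 527 B
Efficiency = app / frame = 469 / 527 = 0.889943 = 88.9943% -> 88.99% (2 dp)

527, 88.99


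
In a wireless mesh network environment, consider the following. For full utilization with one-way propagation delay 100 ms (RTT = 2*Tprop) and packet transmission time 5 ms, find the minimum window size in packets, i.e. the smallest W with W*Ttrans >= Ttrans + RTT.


Given: Ttrans = 5 ms, RTT = 200 ms (= 2 * Tprop, Tprop = 100 ms)
Time until first ACK returns = Ttrans + RTT = 5 + 200 = 205 ms
Need W * Ttrans >= Ttrans + RTT  ->  W >= (Ttrans + RTT) / Ttrans
(Ttrans + RTT) / Ttrans = 205 / 5 = 41
W_min = ceil(41) = 41

41


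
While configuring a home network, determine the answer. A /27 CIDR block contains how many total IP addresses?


Given: CIDR prefix /27
Host bits = 32 - 27 = 5
Total addresses = 2^5 = 32

32


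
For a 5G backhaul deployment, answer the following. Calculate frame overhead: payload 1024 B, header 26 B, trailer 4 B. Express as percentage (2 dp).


Given: payload = 1024 B, header = 26 B, trailer = 4 B
Overhead bytes = header + trailer = 26 + 4 = 30
Total frame = payload + overhead = 1024 + 30 = 1054
Overhead % = 30 / 1054 * 100 = 2.8463% -> 2.85% (2 dp)

2.85


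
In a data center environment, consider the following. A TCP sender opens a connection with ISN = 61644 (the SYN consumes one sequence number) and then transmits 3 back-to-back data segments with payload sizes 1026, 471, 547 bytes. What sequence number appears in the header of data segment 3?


The SYN occupies sequence number ISN = 61644, so the first data byte is ISN + 1 = 61645.
SEQ of data segment i = (ISN + 1) + sum of payload sizes of segments 1..i-1.
Segment 1: SEQ = 61645, payload = 1026 bytes
Segment 2: SEQ = 62671, payload = 471 bytes
Segment 3: SEQ = 63142, payload = 547 bytes
SEQ of segment 3 = 61645 + 1026 + 471 = 63142

63142


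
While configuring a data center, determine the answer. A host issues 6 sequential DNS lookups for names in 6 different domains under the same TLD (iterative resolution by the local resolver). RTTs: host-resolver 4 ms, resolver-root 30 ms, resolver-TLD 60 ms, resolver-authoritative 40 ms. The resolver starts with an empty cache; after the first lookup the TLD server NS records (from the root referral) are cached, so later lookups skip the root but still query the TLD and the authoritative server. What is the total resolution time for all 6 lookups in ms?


Lookup 1 (cold cache): local + root + TLD + auth = 4 + 30 + 60 + 40 = 134 ms
Lookups 2..6 (TLD NS cached -> skip root; new domain -> still ask TLD and auth): local + TLD + auth = 4 + 60 + 40 = 104 ms each
Remaining 5 lookups: 5 * 104 = 520 ms
Total = 134 + 520 = 654 ms

654


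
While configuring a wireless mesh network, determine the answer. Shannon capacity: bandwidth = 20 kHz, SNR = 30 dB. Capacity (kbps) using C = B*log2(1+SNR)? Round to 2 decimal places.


Given: B = 20 kHz, SNR = 30 dB
SNR linear = 10^(30/10) = 1000
1 + SNR = 1001
log2(1001) = 9.9672262588
C = 20 * 1000 * 9.9672262588 = 199344.5252 bps
C = 199.344525 kbps -> 199.34 kbps (2 dp)

199.34


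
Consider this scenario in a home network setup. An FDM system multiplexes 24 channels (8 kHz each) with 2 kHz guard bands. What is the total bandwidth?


Given: 24 channels, 8 kHz each, guard = 2 kHz
Channel bandwidth = 24 * 8 = 192 kHz
Guard bands = 23 gaps * 2 kHz = 46 kHz
Total = 192 + 46 = 238 kHz

238


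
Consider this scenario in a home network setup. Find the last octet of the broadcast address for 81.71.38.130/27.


Given: IP = 81.71.38.130, prefix = /27
Host bits = 32 - 27 = 5
Network last octet = 130 AND mask = 128
Host part size = 2^5 - 1 = 31
Broadcast last octet = 128 OR 31 = 159

159


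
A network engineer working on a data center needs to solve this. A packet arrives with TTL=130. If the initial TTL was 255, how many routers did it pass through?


Given: initial TTL = 255, received TTL = 130
Hops = initial TTL - received TTL
Hops = 255 - 130 = 125

125


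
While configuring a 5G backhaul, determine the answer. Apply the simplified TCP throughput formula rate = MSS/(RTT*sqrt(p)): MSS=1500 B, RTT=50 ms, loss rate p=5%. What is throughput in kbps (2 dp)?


Given: MSS = 1500 bytes, RTT = 50 ms, loss = 5%
RTT in seconds = 50 / 1000 = 0.05
Loss rate = 5% = 0.05
sqrt(loss) = sqrt(0.05) = 0.223606797750
Throughput (bytes/s) = 1500 / (0.05 * 0.223606797750) = 134164.0786
Throughput (kbps) = 134164.0786 * 8 / 1000 = 1073.312629 -> 1073.31 kbps (2 dp)

1073.31


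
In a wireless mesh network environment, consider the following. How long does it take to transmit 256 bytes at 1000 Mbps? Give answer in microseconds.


Given: packet = 256 bytes, bandwidth = 1000 Mbps
Packet in bits = 256 * 8 = 2048 bits
Bandwidth = 1000 * 10^6 = 1000000000 bps
Time = 2048 / 1000000000 seconds
Time in us = 2048 * 10^6 / 1000000000 = 2.048

2.048


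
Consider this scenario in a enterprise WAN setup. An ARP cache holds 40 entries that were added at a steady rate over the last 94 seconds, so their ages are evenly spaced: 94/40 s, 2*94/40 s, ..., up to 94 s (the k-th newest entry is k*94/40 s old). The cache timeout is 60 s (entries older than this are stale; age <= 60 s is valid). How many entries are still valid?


Ages are k * 94/40 s for k = 1..40 (spacing = 2.3500 s).
Entry k is valid iff k * 94/40 <= 60 iff k <= 40 * 60 / 94 = 25.5319
n_valid = floor(25.5319) = 25
(n_stale = 40 - 25 = 15)

25


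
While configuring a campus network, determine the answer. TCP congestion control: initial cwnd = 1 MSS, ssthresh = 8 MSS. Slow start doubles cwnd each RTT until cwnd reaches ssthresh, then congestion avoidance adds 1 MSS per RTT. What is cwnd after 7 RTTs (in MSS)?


RTT 0: cwnd = 1 MSS (initial)
RTT 1: cwnd = 2 MSS (slow start, doubled)
RTT 2: cwnd = 4 MSS (slow start, doubled)
RTT 3: cwnd = 8 MSS (slow start, doubled)
RTT 4: cwnd = 9 MSS (congestion avoidance, +1)
RTT 5: cwnd = 10 MSS (congestion avoidance, +1)
RTT 6: cwnd = 11 MSS (congestion avoidance, +1)
RTT 7: cwnd = 12 MSS (congestion avoidance, +1)

12


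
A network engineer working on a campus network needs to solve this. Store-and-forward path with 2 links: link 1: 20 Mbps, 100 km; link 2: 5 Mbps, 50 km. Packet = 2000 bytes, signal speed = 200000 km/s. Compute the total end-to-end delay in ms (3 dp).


Packet = 2000 bytes = 16000 bits. Store-and-forward: sum (t_trans + t_prop) per link.
Link 1: t_trans = 16000/(20*10^6) s = 0.8000 ms; t_prop = 100/200000 s = 0.5000 ms; subtotal = 1.3000 ms
Link 2: t_trans = 16000/(5*10^6) s = 3.2000 ms; t_prop = 50/200000 s = 0.2500 ms; subtotal = 3.4500 ms
End-to-end = 1.3000 + 3.4500 = 4.7500 ms -> 4.750 ms (3 dp)

4.750


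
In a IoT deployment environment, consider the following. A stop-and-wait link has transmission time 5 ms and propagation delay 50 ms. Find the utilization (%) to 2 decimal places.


Given: Ttrans = 5 ms, Tprop = 50 ms
RTT = 2 * Tprop = 2 * 50 = 100 ms
U = Ttrans / (Ttrans + RTT)
U = 5 / (5 + 100)
U = 5 / 105 = 0.047619
U% = 4.76%

4.76


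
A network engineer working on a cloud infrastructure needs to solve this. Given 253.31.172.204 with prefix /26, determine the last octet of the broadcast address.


Given: IP = 253.31.172.204, prefix = /26
Host bits = 32 - 26 = 6
Network last octet = 204 AND mask = 192
Host part size = 2^6 - 1 = 63
Broadcast last octet = 192 OR 63 = 255

255


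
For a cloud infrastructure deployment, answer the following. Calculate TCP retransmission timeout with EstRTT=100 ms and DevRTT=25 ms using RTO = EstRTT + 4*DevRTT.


Given: EstRTT = 100 ms, DevRTT = 25 ms
Timeout = EstRTT + 4 * DevRTT
4 * DevRTT = 4 * 25 = 100
Timeout = 100 + 100 = 200 ms

200


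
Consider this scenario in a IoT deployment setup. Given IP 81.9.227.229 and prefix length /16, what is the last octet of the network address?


Given: IP = 81.9.227.229, prefix = /16
Subnet mask = 255.255.0.0
Last octet of IP: 229
Last octet of mask: 0
Network last octet = 229 AND 0 = 0

0


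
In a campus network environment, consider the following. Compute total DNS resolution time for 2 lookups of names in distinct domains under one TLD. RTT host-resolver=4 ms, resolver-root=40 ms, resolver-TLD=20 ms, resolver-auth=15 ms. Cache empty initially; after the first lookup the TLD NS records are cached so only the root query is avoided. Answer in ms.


Lookup 1 (cold cache): local + root + TLD + auth = 4 + 40 + 20 + 15 = 79 ms
Lookups 2..2 (TLD NS cached -> skip root; new domain -> still ask TLD and auth): local + TLD + auth = 4 + 20 + 15 = 39 ms each
Remaining 1 lookups: 1 * 39 = 39 ms
Total = 79 + 39 = 118 ms

118
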